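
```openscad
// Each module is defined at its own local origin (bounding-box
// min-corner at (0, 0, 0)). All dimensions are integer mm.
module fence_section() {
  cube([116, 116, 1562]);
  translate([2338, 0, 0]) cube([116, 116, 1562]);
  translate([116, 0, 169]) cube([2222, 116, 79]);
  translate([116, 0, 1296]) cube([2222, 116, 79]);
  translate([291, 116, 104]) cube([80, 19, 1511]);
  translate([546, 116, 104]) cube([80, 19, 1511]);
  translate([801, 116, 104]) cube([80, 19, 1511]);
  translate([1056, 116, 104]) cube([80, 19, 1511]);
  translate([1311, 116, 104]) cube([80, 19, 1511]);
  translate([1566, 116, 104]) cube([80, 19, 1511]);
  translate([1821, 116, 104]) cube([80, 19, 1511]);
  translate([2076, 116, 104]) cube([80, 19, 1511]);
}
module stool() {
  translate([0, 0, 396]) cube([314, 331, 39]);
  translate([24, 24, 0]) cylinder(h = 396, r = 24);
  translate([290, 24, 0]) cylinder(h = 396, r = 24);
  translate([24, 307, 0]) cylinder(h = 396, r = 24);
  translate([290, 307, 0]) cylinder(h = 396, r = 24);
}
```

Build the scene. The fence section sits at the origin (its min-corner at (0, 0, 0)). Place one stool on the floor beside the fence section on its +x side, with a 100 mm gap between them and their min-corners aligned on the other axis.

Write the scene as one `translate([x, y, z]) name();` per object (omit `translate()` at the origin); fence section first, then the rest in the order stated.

fence_section();
translate([2554, 0, 0]) stool();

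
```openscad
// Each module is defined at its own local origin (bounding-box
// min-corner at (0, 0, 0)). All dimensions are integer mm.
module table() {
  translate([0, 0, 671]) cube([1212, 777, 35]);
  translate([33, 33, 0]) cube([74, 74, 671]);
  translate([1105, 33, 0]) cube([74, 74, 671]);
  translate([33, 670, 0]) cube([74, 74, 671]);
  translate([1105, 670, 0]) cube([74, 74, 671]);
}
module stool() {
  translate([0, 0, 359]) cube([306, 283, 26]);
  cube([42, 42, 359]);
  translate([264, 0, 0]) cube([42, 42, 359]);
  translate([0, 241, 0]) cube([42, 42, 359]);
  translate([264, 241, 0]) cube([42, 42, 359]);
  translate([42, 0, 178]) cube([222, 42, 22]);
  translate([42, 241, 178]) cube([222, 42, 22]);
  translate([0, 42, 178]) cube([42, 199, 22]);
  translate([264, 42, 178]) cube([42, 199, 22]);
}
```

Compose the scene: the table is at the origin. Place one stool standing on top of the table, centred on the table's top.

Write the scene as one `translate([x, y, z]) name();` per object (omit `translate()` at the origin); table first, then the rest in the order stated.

table();
translate([453, 247, 706]) stool();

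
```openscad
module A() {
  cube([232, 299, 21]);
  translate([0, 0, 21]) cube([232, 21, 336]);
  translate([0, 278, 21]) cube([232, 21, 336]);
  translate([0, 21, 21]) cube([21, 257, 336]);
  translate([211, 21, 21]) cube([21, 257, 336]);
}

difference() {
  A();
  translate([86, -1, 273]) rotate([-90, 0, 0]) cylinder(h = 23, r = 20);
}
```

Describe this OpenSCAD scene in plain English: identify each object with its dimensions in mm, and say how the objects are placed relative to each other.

A is an open-topped rectangular box: outside dimensions 232×299×357 mm, with a uniform wall and base thickness of 21 mm. The base is a full 232×299 slab on the floor; four walls sit on top of the base. The front and back walls (the −y and +y sides) span the full width; the two side walls fit between them.

The open box has a circular hole of radius 20 mm through its front wall, centred at (x = 86, z = 273).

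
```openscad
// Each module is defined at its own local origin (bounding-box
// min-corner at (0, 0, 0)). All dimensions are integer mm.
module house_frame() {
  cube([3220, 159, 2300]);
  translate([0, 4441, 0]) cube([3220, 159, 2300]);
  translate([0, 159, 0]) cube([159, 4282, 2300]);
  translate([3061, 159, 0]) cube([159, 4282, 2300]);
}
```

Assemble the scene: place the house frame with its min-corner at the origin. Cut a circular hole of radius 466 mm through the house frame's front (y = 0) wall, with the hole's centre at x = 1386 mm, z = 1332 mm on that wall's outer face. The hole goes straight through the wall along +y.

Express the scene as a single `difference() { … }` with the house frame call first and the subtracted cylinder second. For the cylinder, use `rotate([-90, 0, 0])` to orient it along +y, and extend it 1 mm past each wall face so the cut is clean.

difference() {
  house_frame();
  translate([1386, -1, 1332]) rotate([-90, 0, 0]) cylinder(h = 161, r = 466);
}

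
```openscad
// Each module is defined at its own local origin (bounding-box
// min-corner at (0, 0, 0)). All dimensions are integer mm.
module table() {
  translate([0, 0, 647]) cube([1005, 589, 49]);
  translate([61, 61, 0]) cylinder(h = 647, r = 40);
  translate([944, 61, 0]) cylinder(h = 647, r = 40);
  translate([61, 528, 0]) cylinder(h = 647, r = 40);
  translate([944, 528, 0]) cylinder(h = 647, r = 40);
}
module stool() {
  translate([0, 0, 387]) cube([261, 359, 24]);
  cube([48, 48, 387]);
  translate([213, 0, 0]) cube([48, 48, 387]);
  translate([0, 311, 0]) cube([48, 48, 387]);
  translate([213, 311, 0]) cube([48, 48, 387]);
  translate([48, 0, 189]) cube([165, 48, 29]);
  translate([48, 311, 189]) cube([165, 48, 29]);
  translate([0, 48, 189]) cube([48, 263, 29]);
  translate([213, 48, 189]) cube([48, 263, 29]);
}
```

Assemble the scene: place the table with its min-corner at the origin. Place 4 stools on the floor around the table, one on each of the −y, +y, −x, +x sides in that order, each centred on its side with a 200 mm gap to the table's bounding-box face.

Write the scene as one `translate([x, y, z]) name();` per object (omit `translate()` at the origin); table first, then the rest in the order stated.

table();
translate([372, -559, 0]) stool();
translate([372, 789, 0]) stool();
translate([-461, 115, 0]) stool();
translate([1205, 115, 0]) stool();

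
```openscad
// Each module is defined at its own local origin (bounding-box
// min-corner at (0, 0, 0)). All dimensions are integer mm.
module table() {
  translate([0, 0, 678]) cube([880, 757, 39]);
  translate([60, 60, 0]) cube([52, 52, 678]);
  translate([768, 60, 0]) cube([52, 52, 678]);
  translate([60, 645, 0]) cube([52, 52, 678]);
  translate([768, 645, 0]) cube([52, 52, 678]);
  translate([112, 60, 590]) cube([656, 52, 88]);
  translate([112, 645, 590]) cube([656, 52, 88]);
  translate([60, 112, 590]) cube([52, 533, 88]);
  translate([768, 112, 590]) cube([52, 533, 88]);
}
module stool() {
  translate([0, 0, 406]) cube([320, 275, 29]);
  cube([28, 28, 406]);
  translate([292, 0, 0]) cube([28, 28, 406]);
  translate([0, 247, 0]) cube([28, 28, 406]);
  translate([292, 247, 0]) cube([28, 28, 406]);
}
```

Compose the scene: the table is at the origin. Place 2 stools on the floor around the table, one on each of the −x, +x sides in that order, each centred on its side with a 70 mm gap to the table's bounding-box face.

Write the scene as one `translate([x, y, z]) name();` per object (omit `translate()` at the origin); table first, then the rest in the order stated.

table();
translate([-390, 241, 0]) stool();
translate([950, 241, 0]) stool();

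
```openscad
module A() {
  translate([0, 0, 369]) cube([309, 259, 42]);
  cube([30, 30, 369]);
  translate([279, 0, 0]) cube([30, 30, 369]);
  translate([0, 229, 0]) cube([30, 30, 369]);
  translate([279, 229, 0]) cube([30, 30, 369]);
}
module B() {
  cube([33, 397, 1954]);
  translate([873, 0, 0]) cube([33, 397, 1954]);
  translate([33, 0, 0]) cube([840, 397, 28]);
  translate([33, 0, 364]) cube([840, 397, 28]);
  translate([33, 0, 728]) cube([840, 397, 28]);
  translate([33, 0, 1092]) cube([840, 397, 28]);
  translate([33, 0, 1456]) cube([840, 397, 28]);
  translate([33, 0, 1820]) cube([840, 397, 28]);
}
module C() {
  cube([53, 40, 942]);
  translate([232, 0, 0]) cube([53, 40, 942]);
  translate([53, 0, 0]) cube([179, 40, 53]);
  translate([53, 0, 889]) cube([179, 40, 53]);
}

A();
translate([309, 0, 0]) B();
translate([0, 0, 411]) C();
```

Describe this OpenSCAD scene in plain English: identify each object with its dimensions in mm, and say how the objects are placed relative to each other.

A is a simple wooden stool: a rectangular seat 309 mm (x) by 259 mm (y), 42 mm thick, top face at z = 411 mm, on four square legs, each 30×30 mm in cross-section. The legs rest on z = 0, each flush with a corner of the seat.

B is a bookshelf 906 mm wide overall, 397 mm deep and 1954 mm tall. The two sides are 33 mm thick vertical panels. 6 horizontal shelves of 28 mm thickness span between the inner faces of the sides; the lowest shelf sits on the floor and shelves are stacked with a clear vertical gap of 336 mm between each pair.

C is a rectangular picture frame lying in the x–z plane (depth along y). The opening is 179 mm wide (x) by 836 mm tall (z), surrounded by a border 53 mm wide on all four sides. The frame is 40 mm deep and is made of two full-height vertical stiles with two horizontal rails fitted between them.

The bookshelf is against the stool's +x side, with their −y faces flush. The picture frame is on top of the stool.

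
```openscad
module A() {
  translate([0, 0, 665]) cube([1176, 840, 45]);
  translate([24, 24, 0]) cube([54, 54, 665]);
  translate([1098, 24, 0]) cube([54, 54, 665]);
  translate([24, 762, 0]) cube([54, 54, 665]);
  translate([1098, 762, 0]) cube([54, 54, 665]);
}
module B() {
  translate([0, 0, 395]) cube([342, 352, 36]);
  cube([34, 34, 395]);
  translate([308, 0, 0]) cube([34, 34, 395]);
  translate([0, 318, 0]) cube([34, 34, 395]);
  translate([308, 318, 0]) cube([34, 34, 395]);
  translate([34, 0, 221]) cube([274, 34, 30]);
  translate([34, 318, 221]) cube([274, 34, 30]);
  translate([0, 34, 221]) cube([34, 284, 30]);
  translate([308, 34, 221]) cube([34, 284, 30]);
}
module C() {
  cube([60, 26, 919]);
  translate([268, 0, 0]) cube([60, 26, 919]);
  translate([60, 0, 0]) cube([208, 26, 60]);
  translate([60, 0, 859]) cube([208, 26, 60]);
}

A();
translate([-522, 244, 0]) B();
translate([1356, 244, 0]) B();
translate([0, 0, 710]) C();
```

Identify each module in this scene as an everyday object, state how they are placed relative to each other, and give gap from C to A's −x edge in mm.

The picture frame's min-x is at 0; the table's min-x is 0; gap = 0 mm.

A is a table. B is a stool. C is a picture frame. Two stools sit around the table at the −x, +x sides. The picture frame is on top of the table. The gap from the picture frame to the table's −x edge is 0 mm.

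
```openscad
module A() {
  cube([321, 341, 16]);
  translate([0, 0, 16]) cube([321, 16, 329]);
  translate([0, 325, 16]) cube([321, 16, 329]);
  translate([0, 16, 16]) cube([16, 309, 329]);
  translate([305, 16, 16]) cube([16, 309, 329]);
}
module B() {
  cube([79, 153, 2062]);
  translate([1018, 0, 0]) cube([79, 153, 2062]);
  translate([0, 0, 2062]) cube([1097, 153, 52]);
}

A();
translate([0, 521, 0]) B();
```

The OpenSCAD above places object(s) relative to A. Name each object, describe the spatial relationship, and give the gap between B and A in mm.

The door frame's nearest face is 180 mm from the open box's +y face.

A is an open box. B is a door frame. The door frame is on the floor beside the open box on its +y side. The gap between the door frame and the open box is 180 mm.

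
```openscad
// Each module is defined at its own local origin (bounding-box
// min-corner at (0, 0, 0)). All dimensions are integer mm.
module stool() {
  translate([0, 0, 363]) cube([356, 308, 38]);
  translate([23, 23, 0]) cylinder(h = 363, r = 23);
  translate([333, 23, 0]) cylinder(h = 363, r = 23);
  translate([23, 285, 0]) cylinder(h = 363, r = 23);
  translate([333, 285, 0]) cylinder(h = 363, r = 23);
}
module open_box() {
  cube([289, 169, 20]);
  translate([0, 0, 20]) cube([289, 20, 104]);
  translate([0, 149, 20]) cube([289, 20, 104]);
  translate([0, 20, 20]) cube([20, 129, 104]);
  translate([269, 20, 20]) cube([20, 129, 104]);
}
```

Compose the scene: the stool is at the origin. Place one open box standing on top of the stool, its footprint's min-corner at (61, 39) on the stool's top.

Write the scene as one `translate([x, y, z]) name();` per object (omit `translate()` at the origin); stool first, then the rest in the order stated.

stool();
translate([61, 39, 401]) open_box();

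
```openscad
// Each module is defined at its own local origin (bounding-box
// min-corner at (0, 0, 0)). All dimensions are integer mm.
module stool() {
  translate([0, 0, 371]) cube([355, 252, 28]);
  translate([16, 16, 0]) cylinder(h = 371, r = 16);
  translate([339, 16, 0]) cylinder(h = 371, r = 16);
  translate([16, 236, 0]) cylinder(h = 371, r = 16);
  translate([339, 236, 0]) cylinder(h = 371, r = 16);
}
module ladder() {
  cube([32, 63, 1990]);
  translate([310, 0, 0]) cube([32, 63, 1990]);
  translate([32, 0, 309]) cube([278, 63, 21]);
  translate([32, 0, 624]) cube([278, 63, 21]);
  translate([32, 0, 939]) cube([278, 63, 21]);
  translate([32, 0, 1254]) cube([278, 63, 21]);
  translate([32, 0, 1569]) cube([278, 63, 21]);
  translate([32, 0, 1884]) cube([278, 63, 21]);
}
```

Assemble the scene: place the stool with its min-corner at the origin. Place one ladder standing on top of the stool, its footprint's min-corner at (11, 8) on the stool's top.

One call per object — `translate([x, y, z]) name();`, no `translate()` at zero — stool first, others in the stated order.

stool();
translate([11, 8, 399]) ladder();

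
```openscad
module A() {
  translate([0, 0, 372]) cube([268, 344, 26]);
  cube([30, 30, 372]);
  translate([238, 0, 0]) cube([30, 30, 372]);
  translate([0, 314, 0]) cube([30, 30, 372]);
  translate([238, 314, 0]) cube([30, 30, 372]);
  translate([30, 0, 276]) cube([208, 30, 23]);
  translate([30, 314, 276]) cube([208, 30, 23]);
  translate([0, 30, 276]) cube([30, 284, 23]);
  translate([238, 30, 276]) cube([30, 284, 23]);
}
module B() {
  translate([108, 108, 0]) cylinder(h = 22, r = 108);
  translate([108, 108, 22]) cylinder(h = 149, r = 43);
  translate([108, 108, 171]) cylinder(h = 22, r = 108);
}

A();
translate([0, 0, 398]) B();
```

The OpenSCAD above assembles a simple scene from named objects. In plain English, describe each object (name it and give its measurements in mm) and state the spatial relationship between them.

A is a four-legged stool. The seat is a 268×344×26 mm slab whose top surface is at z = 398 mm; four square legs, each 30×30 mm in cross-section, run from the floor (z = 0) to the underside of the seat, each flush with a corner of the seat. Four stretchers, 30 mm wide and 23 mm tall, connect adjacent legs with their undersides at z = 276 mm, each running between the inner faces of the legs it joins and aligned with the legs' outer faces on the other axis.

B is a spool: two coaxial disc flanges of radius 108 mm and thickness 22 mm, joined by a core cylinder of radius 43 mm and height 149 mm. The lower flange rests on z = 0 and the three cylinders share a vertical axis.

The spool is on top of the stool.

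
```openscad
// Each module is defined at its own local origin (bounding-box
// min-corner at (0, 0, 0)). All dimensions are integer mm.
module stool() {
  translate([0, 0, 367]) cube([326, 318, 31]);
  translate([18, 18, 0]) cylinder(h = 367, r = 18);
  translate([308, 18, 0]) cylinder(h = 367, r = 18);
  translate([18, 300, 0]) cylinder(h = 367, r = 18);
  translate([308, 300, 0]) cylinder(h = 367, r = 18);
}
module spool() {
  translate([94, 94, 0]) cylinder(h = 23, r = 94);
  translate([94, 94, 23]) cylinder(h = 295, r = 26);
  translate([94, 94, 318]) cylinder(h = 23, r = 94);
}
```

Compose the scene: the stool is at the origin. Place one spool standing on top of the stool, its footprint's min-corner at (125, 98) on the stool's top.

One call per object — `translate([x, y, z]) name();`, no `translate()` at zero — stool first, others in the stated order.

stool();
translate([125, 98, 398]) spool();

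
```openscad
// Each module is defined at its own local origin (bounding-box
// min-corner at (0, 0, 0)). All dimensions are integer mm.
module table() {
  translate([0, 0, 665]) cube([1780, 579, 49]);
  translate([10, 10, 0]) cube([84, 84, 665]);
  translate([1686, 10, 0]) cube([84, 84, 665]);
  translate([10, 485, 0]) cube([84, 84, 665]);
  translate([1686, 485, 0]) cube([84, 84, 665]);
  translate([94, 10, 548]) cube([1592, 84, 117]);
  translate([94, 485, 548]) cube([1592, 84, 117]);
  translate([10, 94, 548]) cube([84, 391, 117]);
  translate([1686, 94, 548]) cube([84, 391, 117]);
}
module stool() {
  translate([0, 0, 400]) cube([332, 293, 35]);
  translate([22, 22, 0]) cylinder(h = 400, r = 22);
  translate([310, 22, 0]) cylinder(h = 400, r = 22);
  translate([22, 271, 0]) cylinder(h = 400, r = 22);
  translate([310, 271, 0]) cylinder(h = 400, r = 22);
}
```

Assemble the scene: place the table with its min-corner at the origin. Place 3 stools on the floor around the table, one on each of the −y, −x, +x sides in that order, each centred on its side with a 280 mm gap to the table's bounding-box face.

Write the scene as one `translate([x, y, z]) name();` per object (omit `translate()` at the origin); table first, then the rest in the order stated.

table();
translate([724, -573, 0]) stool();
translate([-612, 143, 0]) stool();
translate([2060, 143, 0]) stool();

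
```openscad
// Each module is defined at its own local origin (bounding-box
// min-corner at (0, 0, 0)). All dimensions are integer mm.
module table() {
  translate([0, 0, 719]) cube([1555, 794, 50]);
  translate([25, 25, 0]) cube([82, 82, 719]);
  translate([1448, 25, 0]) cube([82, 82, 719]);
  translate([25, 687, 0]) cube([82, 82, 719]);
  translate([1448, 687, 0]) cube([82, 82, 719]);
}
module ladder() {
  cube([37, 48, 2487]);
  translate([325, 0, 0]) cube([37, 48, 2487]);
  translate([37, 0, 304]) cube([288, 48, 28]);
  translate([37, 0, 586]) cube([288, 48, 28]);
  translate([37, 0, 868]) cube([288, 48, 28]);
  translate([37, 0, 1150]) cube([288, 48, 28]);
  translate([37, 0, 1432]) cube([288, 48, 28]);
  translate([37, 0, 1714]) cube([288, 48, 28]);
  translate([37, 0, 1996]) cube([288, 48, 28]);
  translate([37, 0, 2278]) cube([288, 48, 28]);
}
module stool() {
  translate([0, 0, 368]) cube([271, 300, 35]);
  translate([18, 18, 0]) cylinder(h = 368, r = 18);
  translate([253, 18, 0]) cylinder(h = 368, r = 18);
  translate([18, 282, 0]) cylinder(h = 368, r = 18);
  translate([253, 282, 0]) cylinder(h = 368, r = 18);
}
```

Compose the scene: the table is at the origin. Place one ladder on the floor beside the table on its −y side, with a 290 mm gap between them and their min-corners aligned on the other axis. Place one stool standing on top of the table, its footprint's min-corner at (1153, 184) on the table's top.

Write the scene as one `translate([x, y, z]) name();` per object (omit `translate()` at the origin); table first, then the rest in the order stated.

table();
translate([0, -338, 0]) ladder();
translate([1153, 184, 769]) stool();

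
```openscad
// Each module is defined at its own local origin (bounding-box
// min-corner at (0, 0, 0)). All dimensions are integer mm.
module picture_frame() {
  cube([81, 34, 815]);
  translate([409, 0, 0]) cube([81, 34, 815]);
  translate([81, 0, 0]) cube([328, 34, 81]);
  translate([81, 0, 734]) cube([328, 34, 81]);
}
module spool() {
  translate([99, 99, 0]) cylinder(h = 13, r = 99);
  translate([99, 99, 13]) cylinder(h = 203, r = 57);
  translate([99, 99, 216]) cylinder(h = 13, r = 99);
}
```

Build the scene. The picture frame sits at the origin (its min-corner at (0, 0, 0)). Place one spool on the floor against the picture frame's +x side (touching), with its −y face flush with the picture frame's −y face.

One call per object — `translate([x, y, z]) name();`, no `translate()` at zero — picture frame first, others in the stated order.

picture_frame();
translate([490, 0, 0]) spool();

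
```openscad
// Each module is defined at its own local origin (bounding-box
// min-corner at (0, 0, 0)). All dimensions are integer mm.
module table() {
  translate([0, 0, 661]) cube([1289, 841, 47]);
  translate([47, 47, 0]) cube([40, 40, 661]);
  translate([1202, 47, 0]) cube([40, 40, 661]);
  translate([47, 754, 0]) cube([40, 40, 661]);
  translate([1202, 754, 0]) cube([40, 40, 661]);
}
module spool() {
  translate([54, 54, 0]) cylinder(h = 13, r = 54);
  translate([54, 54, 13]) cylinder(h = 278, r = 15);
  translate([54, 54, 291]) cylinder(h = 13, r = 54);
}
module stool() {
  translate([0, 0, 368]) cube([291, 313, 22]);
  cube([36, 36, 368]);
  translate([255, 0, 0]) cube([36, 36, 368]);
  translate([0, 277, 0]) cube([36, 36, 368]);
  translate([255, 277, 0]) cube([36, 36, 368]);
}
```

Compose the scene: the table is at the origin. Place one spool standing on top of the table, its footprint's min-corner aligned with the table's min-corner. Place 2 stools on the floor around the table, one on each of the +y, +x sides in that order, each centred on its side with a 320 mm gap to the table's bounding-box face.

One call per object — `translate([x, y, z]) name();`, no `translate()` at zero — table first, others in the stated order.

table();
translate([0, 0, 708]) spool();
translate([499, 1161, 0]) stool();
translate([1609, 264, 0]) stool();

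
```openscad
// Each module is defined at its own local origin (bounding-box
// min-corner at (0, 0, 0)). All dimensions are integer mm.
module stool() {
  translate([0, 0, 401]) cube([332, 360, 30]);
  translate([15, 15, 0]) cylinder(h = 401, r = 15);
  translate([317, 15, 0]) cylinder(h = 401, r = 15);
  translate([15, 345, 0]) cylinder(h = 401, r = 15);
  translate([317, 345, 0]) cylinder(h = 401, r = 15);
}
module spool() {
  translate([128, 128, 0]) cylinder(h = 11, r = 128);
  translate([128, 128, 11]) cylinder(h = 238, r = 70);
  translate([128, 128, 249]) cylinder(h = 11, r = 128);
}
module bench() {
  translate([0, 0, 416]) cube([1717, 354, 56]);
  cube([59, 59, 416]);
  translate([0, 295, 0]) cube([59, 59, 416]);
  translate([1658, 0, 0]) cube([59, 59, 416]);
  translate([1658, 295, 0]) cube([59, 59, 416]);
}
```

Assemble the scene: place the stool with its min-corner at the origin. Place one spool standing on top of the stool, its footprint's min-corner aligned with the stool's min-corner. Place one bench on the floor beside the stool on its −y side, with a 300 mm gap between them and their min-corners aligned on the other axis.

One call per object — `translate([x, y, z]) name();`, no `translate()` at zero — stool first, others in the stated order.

stool();
translate([0, 0, 431]) spool();
translate([0, -654, 0]) bench();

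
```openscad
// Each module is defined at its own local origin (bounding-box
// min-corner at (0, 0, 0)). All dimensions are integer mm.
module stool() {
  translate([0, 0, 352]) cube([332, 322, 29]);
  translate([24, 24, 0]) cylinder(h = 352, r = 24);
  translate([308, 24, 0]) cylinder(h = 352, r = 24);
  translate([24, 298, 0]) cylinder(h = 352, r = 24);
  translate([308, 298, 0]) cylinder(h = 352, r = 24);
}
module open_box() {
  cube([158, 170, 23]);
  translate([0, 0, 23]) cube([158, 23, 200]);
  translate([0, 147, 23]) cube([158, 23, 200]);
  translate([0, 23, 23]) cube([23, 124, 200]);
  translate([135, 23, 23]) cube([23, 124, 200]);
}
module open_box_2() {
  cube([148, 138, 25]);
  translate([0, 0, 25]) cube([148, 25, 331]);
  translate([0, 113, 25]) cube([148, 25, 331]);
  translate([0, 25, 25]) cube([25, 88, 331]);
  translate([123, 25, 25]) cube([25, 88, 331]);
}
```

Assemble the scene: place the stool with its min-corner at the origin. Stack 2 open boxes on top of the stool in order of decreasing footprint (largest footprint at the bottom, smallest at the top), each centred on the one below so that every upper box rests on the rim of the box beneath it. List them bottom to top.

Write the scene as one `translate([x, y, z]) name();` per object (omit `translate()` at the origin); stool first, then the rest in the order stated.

stool();
translate([87, 76, 381]) open_box();
translate([92, 92, 604]) open_box_2();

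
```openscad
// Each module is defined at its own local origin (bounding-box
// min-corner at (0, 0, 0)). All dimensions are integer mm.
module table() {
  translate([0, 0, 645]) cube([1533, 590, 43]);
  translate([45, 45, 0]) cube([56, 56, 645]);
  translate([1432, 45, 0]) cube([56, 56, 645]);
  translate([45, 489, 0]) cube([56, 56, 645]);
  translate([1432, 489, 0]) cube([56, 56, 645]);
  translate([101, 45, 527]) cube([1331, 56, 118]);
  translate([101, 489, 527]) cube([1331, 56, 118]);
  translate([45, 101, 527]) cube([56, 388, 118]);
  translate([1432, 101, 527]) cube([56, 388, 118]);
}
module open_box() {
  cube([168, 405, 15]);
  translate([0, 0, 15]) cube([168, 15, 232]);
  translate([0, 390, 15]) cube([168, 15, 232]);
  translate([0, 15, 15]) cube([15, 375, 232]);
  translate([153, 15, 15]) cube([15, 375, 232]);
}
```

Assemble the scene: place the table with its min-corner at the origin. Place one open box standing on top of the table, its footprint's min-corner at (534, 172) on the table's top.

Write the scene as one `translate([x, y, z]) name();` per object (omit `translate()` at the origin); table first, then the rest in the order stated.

table();
translate([534, 172, 688]) open_box();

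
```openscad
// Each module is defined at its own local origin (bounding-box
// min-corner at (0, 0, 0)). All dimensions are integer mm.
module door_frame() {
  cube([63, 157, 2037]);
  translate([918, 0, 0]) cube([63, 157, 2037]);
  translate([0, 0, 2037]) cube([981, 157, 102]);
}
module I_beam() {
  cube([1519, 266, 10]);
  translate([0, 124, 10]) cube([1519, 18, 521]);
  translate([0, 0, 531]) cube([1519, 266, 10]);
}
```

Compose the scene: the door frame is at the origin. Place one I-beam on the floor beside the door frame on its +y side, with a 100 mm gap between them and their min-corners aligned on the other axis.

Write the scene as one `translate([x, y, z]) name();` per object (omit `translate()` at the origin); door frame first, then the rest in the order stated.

door_frame();
translate([0, 257, 0]) I_beam();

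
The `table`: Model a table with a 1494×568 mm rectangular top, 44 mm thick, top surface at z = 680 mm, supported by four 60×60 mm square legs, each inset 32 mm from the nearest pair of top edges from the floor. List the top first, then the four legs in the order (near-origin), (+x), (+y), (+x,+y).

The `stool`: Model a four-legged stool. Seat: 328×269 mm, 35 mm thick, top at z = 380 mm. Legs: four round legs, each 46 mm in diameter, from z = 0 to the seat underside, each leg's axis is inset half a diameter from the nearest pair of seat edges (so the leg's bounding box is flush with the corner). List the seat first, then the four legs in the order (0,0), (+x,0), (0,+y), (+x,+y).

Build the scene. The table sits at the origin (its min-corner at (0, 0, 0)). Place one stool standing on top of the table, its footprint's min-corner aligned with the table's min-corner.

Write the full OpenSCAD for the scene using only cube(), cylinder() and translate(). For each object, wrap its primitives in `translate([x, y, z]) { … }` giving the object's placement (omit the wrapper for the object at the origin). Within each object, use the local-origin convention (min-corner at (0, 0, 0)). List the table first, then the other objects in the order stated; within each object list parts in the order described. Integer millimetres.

translate([0, 0, 636]) cube([1494, 568, 44]);
translate([32, 32, 0]) cube([60, 60, 636]);
translate([1402, 32, 0]) cube([60, 60, 636]);
translate([32, 476, 0]) cube([60, 60, 636]);
translate([1402, 476, 0]) cube([60, 60, 636]);
translate([0, 0, 680]) {
  translate([0, 0, 345]) cube([328, 269, 35]);
  translate([23, 23, 0]) cylinder(h = 345, r = 23);
  translate([305, 23, 0]) cylinder(h = 345, r = 23);
  translate([23, 246, 0]) cylinder(h = 345, r = 23);
  translate([305, 246, 0]) cylinder(h = 345, r = 23);
}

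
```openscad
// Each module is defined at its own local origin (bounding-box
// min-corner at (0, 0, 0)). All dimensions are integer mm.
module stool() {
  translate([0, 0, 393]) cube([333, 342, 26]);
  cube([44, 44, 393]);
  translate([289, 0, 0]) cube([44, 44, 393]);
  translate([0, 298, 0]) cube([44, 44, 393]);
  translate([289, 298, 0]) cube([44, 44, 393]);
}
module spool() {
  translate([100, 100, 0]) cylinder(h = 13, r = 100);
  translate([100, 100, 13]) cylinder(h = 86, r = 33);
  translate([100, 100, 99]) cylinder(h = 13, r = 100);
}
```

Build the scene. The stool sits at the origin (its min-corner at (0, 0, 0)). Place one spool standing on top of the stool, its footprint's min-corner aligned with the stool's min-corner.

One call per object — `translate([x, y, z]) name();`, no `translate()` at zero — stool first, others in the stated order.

stool();
translate([0, 0, 419]) spool();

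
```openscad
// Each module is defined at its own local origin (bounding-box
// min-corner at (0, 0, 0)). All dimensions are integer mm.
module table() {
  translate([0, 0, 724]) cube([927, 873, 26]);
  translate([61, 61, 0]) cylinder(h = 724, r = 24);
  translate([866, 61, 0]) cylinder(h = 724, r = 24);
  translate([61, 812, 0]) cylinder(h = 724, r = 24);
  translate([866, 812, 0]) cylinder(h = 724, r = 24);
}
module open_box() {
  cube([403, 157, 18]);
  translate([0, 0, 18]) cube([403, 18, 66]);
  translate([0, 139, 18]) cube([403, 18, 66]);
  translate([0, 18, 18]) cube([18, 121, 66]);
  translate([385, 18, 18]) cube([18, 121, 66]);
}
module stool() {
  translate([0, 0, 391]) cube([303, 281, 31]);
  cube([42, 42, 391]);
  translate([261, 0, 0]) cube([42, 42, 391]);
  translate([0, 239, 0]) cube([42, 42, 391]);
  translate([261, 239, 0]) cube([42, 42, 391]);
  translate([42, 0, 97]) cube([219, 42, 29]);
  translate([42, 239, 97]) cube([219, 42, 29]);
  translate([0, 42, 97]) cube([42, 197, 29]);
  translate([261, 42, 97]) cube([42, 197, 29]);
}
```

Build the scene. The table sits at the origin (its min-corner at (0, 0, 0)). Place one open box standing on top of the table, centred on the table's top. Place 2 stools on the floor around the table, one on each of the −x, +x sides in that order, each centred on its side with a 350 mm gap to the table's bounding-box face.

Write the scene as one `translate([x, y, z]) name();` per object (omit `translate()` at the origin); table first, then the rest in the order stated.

table();
translate([262, 358, 750]) open_box();
translate([-653, 296, 0]) stool();
translate([1277, 296, 0]) stool();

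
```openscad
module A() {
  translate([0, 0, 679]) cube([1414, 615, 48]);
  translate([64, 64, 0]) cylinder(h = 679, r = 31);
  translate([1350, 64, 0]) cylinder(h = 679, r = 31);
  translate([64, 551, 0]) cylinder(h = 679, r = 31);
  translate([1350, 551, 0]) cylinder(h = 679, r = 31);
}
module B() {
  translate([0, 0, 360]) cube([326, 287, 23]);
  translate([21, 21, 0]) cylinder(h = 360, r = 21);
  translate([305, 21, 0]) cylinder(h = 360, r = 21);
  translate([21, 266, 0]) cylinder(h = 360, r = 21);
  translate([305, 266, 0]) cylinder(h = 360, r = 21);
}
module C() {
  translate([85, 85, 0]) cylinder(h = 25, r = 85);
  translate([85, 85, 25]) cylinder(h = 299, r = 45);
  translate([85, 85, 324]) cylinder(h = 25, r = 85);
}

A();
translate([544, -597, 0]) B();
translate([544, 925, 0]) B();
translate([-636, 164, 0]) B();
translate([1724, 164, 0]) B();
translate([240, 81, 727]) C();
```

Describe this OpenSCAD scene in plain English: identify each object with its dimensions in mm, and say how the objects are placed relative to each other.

A is a rectangular dining table. The top is 1414×615×48 mm with its upper surface at z = 727 mm. It stands on four round legs of 62 mm diameter, each leg's bounding box inset 33 mm from the nearest pair of top edges, running from the floor to the underside of the top.

B is a simple wooden stool: a rectangular seat 326 mm (x) by 287 mm (y), 23 mm thick, top face at z = 383 mm, on four round legs, each 42 mm in diameter. The legs rest on z = 0, each leg's axis is inset half a diameter from the nearest pair of seat edges (so the leg's bounding box is flush with the corner).

C is a spool: two coaxial disc flanges of radius 85 mm and thickness 25 mm, joined by a core cylinder of radius 45 mm and height 299 mm. The lower flange rests on z = 0 and the three cylinders share a vertical axis.

Four stools sit around the table at the −y, +y, −x, +x sides. The spool is on top of the table.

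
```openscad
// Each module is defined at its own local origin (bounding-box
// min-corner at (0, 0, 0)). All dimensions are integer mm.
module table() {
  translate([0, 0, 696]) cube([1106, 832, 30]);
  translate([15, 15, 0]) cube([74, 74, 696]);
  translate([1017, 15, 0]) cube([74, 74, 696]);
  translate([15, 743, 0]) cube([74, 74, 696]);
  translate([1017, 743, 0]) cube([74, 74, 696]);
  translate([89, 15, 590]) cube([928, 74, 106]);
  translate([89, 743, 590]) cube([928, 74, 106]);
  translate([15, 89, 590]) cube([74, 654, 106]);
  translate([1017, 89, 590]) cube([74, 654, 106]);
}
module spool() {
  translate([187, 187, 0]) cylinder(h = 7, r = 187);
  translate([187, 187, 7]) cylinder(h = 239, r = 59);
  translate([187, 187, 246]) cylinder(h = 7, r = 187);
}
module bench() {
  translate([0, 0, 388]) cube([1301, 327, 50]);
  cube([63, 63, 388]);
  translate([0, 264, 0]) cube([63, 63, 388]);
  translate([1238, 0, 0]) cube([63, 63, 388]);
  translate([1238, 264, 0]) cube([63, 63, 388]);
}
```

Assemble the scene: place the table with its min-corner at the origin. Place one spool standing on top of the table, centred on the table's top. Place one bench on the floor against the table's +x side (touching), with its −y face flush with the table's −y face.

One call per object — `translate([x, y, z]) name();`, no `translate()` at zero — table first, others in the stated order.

table();
translate([366, 229, 726]) spool();
translate([1106, 0, 0]) bench();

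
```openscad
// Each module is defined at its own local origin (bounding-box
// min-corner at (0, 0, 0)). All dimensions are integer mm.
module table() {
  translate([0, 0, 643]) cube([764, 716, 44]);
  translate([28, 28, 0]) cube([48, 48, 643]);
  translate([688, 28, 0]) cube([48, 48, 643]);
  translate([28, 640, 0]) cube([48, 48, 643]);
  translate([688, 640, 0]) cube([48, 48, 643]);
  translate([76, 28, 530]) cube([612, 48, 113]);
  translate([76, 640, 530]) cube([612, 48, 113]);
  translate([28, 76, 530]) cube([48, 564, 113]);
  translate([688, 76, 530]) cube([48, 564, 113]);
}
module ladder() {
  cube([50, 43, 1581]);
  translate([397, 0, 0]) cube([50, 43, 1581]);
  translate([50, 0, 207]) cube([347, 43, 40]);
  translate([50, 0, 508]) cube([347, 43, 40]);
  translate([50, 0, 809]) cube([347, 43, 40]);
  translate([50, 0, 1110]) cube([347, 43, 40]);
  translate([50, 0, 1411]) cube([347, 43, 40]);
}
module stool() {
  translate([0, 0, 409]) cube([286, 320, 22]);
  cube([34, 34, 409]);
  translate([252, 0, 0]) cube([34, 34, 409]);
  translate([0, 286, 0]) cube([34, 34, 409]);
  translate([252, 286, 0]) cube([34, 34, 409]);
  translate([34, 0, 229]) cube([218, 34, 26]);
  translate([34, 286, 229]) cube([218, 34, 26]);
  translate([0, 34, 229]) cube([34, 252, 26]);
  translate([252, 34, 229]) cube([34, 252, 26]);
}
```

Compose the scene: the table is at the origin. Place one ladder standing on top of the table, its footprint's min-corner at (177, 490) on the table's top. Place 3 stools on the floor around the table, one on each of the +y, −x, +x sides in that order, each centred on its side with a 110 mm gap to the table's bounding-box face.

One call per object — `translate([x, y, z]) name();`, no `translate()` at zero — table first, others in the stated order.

table();
translate([177, 490, 687]) ladder();
translate([239, 826, 0]) stool();
translate([-396, 198, 0]) stool();
translate([874, 198, 0]) stool();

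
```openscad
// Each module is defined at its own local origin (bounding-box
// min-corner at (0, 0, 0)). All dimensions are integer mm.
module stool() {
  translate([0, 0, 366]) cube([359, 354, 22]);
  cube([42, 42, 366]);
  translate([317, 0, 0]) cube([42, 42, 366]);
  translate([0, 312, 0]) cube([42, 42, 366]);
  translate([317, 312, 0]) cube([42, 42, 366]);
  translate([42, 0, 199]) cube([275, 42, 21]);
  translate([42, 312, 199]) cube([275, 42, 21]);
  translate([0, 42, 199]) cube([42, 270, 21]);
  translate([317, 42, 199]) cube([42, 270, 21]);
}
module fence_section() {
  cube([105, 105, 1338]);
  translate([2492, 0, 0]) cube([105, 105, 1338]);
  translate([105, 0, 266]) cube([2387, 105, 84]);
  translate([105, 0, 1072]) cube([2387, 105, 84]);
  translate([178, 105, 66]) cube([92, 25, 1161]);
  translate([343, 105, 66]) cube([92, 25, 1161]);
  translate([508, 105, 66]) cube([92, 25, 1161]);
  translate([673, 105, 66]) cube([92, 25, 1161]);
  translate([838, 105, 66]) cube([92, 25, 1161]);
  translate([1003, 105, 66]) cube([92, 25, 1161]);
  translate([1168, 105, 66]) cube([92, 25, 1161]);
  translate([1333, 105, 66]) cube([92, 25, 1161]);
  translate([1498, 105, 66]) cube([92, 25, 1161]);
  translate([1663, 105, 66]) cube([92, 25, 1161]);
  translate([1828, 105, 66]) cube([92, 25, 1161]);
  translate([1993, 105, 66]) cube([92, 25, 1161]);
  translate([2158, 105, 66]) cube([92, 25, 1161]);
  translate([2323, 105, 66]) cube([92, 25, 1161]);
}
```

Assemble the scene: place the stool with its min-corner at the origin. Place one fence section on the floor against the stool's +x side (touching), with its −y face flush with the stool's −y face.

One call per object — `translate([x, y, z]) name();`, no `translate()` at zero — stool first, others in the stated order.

stool();
translate([359, 0, 0]) fence_section();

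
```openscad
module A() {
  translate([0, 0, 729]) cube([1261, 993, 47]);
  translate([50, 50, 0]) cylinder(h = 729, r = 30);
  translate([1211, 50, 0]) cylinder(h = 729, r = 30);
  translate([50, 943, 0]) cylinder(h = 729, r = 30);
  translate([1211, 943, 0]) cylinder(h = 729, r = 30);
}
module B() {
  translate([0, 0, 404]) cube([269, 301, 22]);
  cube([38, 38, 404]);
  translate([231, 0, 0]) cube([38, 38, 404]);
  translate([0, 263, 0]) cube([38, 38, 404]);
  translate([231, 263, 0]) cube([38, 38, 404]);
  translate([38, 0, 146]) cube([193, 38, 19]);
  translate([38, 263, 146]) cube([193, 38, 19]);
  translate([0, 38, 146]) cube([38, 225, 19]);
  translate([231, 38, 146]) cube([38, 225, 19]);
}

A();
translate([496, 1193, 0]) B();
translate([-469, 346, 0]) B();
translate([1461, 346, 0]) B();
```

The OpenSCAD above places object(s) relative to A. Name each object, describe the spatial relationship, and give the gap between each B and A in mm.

Each stool's nearest face is 200 mm from the table's bounding box.

A is a table. B is a stool. Three stools sit around the table at the +y, −x, +x sides. The gap between each stool and the table is 200 mm.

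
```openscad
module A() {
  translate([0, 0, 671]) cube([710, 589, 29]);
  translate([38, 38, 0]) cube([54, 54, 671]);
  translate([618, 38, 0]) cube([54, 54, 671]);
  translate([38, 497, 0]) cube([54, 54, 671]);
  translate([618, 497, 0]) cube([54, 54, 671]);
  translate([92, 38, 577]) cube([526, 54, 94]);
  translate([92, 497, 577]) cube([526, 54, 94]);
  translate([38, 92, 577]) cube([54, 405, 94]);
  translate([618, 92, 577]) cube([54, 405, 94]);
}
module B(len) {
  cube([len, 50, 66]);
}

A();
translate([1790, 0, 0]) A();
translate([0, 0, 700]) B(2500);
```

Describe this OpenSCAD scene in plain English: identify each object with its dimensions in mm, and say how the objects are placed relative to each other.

A is a rectangular dining table. The top is 710×589×29 mm with its upper surface at z = 700 mm. It stands on four 54×54 mm square legs, each inset 38 mm from the nearest pair of top edges, running from the floor to the underside of the top. Four apron rails, 54 mm thick and 94 mm tall, run between adjacent legs with their top edges flush with the underside of the top and their outer faces flush with the legs' outer faces.

B is a rectangular beam 2500 mm long (x), 50 mm deep (y), 66 mm thick (z).

The beam spans the tops of two tables placed 1080 mm apart, resting at z = 700 mm.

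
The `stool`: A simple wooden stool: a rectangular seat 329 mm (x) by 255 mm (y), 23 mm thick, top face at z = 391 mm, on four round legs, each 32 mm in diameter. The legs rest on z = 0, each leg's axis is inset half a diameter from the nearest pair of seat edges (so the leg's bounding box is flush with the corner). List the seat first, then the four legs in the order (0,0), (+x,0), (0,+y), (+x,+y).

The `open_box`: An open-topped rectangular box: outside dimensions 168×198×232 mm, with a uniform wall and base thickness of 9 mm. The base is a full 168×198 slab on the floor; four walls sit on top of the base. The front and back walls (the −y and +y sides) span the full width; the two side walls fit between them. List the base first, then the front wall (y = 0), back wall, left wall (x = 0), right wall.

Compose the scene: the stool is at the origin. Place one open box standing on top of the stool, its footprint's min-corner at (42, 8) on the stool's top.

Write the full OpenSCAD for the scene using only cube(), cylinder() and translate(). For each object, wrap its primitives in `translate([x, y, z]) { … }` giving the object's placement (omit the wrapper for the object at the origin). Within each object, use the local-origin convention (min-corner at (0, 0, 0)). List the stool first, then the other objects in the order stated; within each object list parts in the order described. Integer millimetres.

translate([0, 0, 368]) cube([329, 255, 23]);
translate([16, 16, 0]) cylinder(h = 368, r = 16);
translate([313, 16, 0]) cylinder(h = 368, r = 16);
translate([16, 239, 0]) cylinder(h = 368, r = 16);
translate([313, 239, 0]) cylinder(h = 368, r = 16);
translate([42, 8, 391]) {
  cube([168, 198, 9]);
  translate([0, 0, 9]) cube([168, 9, 223]);
  translate([0, 189, 9]) cube([168, 9, 223]);
  translate([0, 9, 9]) cube([9, 180, 223]);
  translate([159, 9, 9]) cube([9, 180, 223]);
}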